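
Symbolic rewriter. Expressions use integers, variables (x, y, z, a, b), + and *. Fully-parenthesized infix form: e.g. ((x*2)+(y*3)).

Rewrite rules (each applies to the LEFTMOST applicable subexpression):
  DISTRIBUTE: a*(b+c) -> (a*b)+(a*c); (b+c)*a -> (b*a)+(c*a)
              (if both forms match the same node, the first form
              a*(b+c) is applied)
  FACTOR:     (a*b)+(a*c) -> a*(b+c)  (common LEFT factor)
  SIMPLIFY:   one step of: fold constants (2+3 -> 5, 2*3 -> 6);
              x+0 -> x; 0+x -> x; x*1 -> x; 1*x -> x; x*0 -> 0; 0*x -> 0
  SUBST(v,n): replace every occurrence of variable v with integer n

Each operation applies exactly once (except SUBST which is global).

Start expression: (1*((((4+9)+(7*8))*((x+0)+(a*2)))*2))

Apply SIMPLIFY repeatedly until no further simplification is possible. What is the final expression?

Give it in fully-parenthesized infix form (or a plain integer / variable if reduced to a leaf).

Start: (1*((((4+9)+(7*8))*((x+0)+(a*2)))*2))
Step 1: at root: (1*((((4+9)+(7*8))*((x+0)+(a*2)))*2)) -> ((((4+9)+(7*8))*((x+0)+(a*2)))*2); overall: (1*((((4+9)+(7*8))*((x+0)+(a*2)))*2)) -> ((((4+9)+(7*8))*((x+0)+(a*2)))*2)
Step 2: at LLL: (4+9) -> 13; overall: ((((4+9)+(7*8))*((x+0)+(a*2)))*2) -> (((13+(7*8))*((x+0)+(a*2)))*2)
Step 3: at LLR: (7*8) -> 56; overall: (((13+(7*8))*((x+0)+(a*2)))*2) -> (((13+56)*((x+0)+(a*2)))*2)
Step 4: at LL: (13+56) -> 69; overall: (((13+56)*((x+0)+(a*2)))*2) -> ((69*((x+0)+(a*2)))*2)
Step 5: at LRL: (x+0) -> x; overall: ((69*((x+0)+(a*2)))*2) -> ((69*(x+(a*2)))*2)
Fixed point: ((69*(x+(a*2)))*2)

Answer: ((69*(x+(a*2)))*2)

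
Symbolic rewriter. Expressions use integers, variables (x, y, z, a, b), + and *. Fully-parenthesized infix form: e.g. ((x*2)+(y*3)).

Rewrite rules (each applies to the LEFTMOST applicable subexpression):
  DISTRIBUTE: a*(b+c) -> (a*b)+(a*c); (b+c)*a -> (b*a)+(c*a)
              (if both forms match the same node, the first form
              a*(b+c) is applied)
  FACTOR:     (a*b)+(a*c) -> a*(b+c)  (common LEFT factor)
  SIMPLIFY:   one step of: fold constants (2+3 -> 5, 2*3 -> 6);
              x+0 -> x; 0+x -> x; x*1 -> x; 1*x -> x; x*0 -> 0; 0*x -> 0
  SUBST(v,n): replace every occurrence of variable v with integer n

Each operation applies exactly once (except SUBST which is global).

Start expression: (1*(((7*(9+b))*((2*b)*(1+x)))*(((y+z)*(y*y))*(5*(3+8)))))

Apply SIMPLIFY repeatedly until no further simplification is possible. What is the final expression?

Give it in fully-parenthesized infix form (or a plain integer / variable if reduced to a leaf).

Start: (1*(((7*(9+b))*((2*b)*(1+x)))*(((y+z)*(y*y))*(5*(3+8)))))
Step 1: at root: (1*(((7*(9+b))*((2*b)*(1+x)))*(((y+z)*(y*y))*(5*(3+8))))) -> (((7*(9+b))*((2*b)*(1+x)))*(((y+z)*(y*y))*(5*(3+8)))); overall: (1*(((7*(9+b))*((2*b)*(1+x)))*(((y+z)*(y*y))*(5*(3+8))))) -> (((7*(9+b))*((2*b)*(1+x)))*(((y+z)*(y*y))*(5*(3+8))))
Step 2: at RRR: (3+8) -> 11; overall: (((7*(9+b))*((2*b)*(1+x)))*(((y+z)*(y*y))*(5*(3+8)))) -> (((7*(9+b))*((2*b)*(1+x)))*(((y+z)*(y*y))*(5*11)))
Step 3: at RR: (5*11) -> 55; overall: (((7*(9+b))*((2*b)*(1+x)))*(((y+z)*(y*y))*(5*11))) -> (((7*(9+b))*((2*b)*(1+x)))*(((y+z)*(y*y))*55))
Fixed point: (((7*(9+b))*((2*b)*(1+x)))*(((y+z)*(y*y))*55))

Answer: (((7*(9+b))*((2*b)*(1+x)))*(((y+z)*(y*y))*55))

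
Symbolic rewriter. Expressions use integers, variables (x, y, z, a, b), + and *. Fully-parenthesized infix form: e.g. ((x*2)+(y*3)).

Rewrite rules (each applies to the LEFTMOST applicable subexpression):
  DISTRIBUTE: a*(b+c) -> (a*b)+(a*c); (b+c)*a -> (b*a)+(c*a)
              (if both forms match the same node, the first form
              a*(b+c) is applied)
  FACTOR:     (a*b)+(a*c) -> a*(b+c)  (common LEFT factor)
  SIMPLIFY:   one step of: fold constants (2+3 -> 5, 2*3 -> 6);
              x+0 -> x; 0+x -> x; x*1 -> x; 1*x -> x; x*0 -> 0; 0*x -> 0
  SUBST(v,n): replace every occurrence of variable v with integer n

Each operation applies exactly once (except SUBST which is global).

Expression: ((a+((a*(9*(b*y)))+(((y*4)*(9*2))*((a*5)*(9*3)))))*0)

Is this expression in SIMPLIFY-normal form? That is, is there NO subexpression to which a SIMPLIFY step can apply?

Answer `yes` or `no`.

Expression: ((a+((a*(9*(b*y)))+(((y*4)*(9*2))*((a*5)*(9*3)))))*0)
Scanning for simplifiable subexpressions (pre-order)...
  at root: ((a+((a*(9*(b*y)))+(((y*4)*(9*2))*((a*5)*(9*3)))))*0) (SIMPLIFIABLE)
  at L: (a+((a*(9*(b*y)))+(((y*4)*(9*2))*((a*5)*(9*3))))) (not simplifiable)
  at LR: ((a*(9*(b*y)))+(((y*4)*(9*2))*((a*5)*(9*3)))) (not simplifiable)
  at LRL: (a*(9*(b*y))) (not simplifiable)
  at LRLR: (9*(b*y)) (not simplifiable)
  at LRLRR: (b*y) (not simplifiable)
  at LRR: (((y*4)*(9*2))*((a*5)*(9*3))) (not simplifiable)
  at LRRL: ((y*4)*(9*2)) (not simplifiable)
  at LRRLL: (y*4) (not simplifiable)
  at LRRLR: (9*2) (SIMPLIFIABLE)
  at LRRR: ((a*5)*(9*3)) (not simplifiable)
  at LRRRL: (a*5) (not simplifiable)
  at LRRRR: (9*3) (SIMPLIFIABLE)
Found simplifiable subexpr at path root: ((a+((a*(9*(b*y)))+(((y*4)*(9*2))*((a*5)*(9*3)))))*0)
One SIMPLIFY step would give: 0
-> NOT in normal form.

Answer: no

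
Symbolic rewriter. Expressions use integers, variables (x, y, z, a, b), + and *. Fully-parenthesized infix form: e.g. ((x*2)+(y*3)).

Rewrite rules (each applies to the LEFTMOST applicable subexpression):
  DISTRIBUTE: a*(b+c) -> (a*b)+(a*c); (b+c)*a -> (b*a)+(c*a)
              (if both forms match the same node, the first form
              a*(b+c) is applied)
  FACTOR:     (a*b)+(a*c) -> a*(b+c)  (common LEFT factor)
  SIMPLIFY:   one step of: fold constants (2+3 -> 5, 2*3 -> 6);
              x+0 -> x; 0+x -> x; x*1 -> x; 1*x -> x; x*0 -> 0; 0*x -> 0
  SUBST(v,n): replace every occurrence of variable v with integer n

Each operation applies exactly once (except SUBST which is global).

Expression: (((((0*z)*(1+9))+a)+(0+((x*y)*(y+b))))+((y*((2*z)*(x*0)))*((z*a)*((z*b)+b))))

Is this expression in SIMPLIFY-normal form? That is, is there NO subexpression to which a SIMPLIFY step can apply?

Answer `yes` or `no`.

Answer: no

Derivation:
Expression: (((((0*z)*(1+9))+a)+(0+((x*y)*(y+b))))+((y*((2*z)*(x*0)))*((z*a)*((z*b)+b))))
Scanning for simplifiable subexpressions (pre-order)...
  at root: (((((0*z)*(1+9))+a)+(0+((x*y)*(y+b))))+((y*((2*z)*(x*0)))*((z*a)*((z*b)+b)))) (not simplifiable)
  at L: ((((0*z)*(1+9))+a)+(0+((x*y)*(y+b)))) (not simplifiable)
  at LL: (((0*z)*(1+9))+a) (not simplifiable)
  at LLL: ((0*z)*(1+9)) (not simplifiable)
  at LLLL: (0*z) (SIMPLIFIABLE)
  at LLLR: (1+9) (SIMPLIFIABLE)
  at LR: (0+((x*y)*(y+b))) (SIMPLIFIABLE)
  at LRR: ((x*y)*(y+b)) (not simplifiable)
  at LRRL: (x*y) (not simplifiable)
  at LRRR: (y+b) (not simplifiable)
  at R: ((y*((2*z)*(x*0)))*((z*a)*((z*b)+b))) (not simplifiable)
  at RL: (y*((2*z)*(x*0))) (not simplifiable)
  at RLR: ((2*z)*(x*0)) (not simplifiable)
  at RLRL: (2*z) (not simplifiable)
  at RLRR: (x*0) (SIMPLIFIABLE)
  at RR: ((z*a)*((z*b)+b)) (not simplifiable)
  at RRL: (z*a) (not simplifiable)
  at RRR: ((z*b)+b) (not simplifiable)
  at RRRL: (z*b) (not simplifiable)
Found simplifiable subexpr at path LLLL: (0*z)
One SIMPLIFY step would give: ((((0*(1+9))+a)+(0+((x*y)*(y+b))))+((y*((2*z)*(x*0)))*((z*a)*((z*b)+b))))
-> NOT in normal form.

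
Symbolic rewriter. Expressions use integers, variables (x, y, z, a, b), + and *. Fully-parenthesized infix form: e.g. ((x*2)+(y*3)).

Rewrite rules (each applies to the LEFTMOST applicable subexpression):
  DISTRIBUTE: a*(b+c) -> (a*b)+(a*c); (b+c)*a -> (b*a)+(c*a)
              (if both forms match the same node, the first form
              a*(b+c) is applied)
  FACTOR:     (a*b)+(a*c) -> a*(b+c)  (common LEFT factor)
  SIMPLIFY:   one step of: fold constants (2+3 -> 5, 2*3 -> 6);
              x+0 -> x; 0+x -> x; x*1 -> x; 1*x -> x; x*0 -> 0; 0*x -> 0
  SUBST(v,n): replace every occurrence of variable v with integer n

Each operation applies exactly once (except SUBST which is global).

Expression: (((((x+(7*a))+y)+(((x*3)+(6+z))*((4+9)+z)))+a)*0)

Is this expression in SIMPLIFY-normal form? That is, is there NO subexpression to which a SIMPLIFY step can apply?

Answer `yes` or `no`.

Expression: (((((x+(7*a))+y)+(((x*3)+(6+z))*((4+9)+z)))+a)*0)
Scanning for simplifiable subexpressions (pre-order)...
  at root: (((((x+(7*a))+y)+(((x*3)+(6+z))*((4+9)+z)))+a)*0) (SIMPLIFIABLE)
  at L: ((((x+(7*a))+y)+(((x*3)+(6+z))*((4+9)+z)))+a) (not simplifiable)
  at LL: (((x+(7*a))+y)+(((x*3)+(6+z))*((4+9)+z))) (not simplifiable)
  at LLL: ((x+(7*a))+y) (not simplifiable)
  at LLLL: (x+(7*a)) (not simplifiable)
  at LLLLR: (7*a) (not simplifiable)
  at LLR: (((x*3)+(6+z))*((4+9)+z)) (not simplifiable)
  at LLRL: ((x*3)+(6+z)) (not simplifiable)
  at LLRLL: (x*3) (not simplifiable)
  at LLRLR: (6+z) (not simplifiable)
  at LLRR: ((4+9)+z) (not simplifiable)
  at LLRRL: (4+9) (SIMPLIFIABLE)
Found simplifiable subexpr at path root: (((((x+(7*a))+y)+(((x*3)+(6+z))*((4+9)+z)))+a)*0)
One SIMPLIFY step would give: 0
-> NOT in normal form.

Answer: no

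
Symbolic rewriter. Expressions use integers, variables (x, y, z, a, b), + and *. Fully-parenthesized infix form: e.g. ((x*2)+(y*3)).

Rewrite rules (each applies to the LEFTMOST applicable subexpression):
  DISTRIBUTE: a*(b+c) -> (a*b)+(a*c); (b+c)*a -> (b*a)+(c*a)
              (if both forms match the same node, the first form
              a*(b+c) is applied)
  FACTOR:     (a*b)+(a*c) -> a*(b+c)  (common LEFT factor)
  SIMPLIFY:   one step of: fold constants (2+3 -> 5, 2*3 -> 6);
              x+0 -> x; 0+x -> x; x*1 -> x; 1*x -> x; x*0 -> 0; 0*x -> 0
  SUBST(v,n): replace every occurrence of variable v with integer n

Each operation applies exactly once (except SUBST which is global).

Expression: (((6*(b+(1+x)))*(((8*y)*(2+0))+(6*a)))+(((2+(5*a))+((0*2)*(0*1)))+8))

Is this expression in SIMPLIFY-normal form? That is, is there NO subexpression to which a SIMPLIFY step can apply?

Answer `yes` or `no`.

Expression: (((6*(b+(1+x)))*(((8*y)*(2+0))+(6*a)))+(((2+(5*a))+((0*2)*(0*1)))+8))
Scanning for simplifiable subexpressions (pre-order)...
  at root: (((6*(b+(1+x)))*(((8*y)*(2+0))+(6*a)))+(((2+(5*a))+((0*2)*(0*1)))+8)) (not simplifiable)
  at L: ((6*(b+(1+x)))*(((8*y)*(2+0))+(6*a))) (not simplifiable)
  at LL: (6*(b+(1+x))) (not simplifiable)
  at LLR: (b+(1+x)) (not simplifiable)
  at LLRR: (1+x) (not simplifiable)
  at LR: (((8*y)*(2+0))+(6*a)) (not simplifiable)
  at LRL: ((8*y)*(2+0)) (not simplifiable)
  at LRLL: (8*y) (not simplifiable)
  at LRLR: (2+0) (SIMPLIFIABLE)
  at LRR: (6*a) (not simplifiable)
  at R: (((2+(5*a))+((0*2)*(0*1)))+8) (not simplifiable)
  at RL: ((2+(5*a))+((0*2)*(0*1))) (not simplifiable)
  at RLL: (2+(5*a)) (not simplifiable)
  at RLLR: (5*a) (not simplifiable)
  at RLR: ((0*2)*(0*1)) (not simplifiable)
  at RLRL: (0*2) (SIMPLIFIABLE)
  at RLRR: (0*1) (SIMPLIFIABLE)
Found simplifiable subexpr at path LRLR: (2+0)
One SIMPLIFY step would give: (((6*(b+(1+x)))*(((8*y)*2)+(6*a)))+(((2+(5*a))+((0*2)*(0*1)))+8))
-> NOT in normal form.

Answer: no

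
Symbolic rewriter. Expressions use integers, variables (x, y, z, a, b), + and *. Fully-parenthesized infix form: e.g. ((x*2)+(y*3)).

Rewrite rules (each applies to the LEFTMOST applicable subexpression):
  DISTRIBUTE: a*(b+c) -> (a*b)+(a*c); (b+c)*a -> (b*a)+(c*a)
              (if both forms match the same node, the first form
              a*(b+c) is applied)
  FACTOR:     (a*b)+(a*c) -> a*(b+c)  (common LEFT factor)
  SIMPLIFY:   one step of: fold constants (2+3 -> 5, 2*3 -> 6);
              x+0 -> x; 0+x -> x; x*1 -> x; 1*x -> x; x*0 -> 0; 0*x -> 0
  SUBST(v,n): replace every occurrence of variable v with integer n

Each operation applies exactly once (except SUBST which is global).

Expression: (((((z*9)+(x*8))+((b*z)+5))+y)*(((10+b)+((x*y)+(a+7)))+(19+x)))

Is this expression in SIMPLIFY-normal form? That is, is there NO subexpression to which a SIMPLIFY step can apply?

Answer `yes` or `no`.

Answer: yes

Derivation:
Expression: (((((z*9)+(x*8))+((b*z)+5))+y)*(((10+b)+((x*y)+(a+7)))+(19+x)))
Scanning for simplifiable subexpressions (pre-order)...
  at root: (((((z*9)+(x*8))+((b*z)+5))+y)*(((10+b)+((x*y)+(a+7)))+(19+x))) (not simplifiable)
  at L: ((((z*9)+(x*8))+((b*z)+5))+y) (not simplifiable)
  at LL: (((z*9)+(x*8))+((b*z)+5)) (not simplifiable)
  at LLL: ((z*9)+(x*8)) (not simplifiable)
  at LLLL: (z*9) (not simplifiable)
  at LLLR: (x*8) (not simplifiable)
  at LLR: ((b*z)+5) (not simplifiable)
  at LLRL: (b*z) (not simplifiable)
  at R: (((10+b)+((x*y)+(a+7)))+(19+x)) (not simplifiable)
  at RL: ((10+b)+((x*y)+(a+7))) (not simplifiable)
  at RLL: (10+b) (not simplifiable)
  at RLR: ((x*y)+(a+7)) (not simplifiable)
  at RLRL: (x*y) (not simplifiable)
  at RLRR: (a+7) (not simplifiable)
  at RR: (19+x) (not simplifiable)
Result: no simplifiable subexpression found -> normal form.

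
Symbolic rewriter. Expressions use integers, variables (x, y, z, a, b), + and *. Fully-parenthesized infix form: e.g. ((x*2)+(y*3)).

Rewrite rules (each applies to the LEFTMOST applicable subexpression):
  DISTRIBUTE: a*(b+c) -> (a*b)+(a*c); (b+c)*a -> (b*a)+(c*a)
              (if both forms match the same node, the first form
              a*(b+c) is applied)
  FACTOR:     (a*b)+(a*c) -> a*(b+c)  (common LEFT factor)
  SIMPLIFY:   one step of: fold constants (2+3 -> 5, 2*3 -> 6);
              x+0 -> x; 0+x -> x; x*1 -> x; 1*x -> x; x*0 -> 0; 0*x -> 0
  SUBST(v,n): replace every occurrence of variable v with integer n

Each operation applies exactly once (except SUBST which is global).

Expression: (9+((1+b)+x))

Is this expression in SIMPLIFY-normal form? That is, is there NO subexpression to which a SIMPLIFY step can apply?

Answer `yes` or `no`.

Answer: yes

Derivation:
Expression: (9+((1+b)+x))
Scanning for simplifiable subexpressions (pre-order)...
  at root: (9+((1+b)+x)) (not simplifiable)
  at R: ((1+b)+x) (not simplifiable)
  at RL: (1+b) (not simplifiable)
Result: no simplifiable subexpression found -> normal form.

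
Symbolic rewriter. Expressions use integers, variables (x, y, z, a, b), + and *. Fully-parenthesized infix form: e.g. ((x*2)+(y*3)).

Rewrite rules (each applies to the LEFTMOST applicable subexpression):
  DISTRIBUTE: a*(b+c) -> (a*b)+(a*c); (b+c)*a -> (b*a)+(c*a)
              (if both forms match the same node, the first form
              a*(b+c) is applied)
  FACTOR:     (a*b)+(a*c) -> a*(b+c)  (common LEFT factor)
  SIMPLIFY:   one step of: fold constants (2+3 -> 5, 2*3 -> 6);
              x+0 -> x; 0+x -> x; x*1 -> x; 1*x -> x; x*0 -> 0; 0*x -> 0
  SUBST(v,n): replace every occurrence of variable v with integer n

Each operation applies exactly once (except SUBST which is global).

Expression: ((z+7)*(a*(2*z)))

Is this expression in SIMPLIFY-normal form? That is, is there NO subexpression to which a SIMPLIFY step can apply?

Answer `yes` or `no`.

Answer: yes

Derivation:
Expression: ((z+7)*(a*(2*z)))
Scanning for simplifiable subexpressions (pre-order)...
  at root: ((z+7)*(a*(2*z))) (not simplifiable)
  at L: (z+7) (not simplifiable)
  at R: (a*(2*z)) (not simplifiable)
  at RR: (2*z) (not simplifiable)
Result: no simplifiable subexpression found -> normal form.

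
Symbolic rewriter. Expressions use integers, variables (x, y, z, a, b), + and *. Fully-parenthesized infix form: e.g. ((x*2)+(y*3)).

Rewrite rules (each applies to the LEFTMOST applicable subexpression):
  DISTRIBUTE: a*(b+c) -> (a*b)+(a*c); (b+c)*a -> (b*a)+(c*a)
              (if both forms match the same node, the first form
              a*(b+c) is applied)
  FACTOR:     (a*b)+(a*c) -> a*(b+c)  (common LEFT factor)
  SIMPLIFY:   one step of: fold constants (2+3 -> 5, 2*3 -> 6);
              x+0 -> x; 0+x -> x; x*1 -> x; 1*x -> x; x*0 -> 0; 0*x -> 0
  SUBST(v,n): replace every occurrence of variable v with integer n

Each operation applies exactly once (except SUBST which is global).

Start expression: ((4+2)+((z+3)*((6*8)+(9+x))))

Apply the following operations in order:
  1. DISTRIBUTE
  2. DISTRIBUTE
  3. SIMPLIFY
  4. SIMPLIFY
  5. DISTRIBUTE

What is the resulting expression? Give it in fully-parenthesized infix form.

Answer: (6+(((z*48)+(3*(6*8)))+(((z+3)*9)+((z+3)*x))))

Derivation:
Start: ((4+2)+((z+3)*((6*8)+(9+x))))
Apply DISTRIBUTE at R (target: ((z+3)*((6*8)+(9+x)))): ((4+2)+((z+3)*((6*8)+(9+x)))) -> ((4+2)+(((z+3)*(6*8))+((z+3)*(9+x))))
Apply DISTRIBUTE at RL (target: ((z+3)*(6*8))): ((4+2)+(((z+3)*(6*8))+((z+3)*(9+x)))) -> ((4+2)+(((z*(6*8))+(3*(6*8)))+((z+3)*(9+x))))
Apply SIMPLIFY at L (target: (4+2)): ((4+2)+(((z*(6*8))+(3*(6*8)))+((z+3)*(9+x)))) -> (6+(((z*(6*8))+(3*(6*8)))+((z+3)*(9+x))))
Apply SIMPLIFY at RLLR (target: (6*8)): (6+(((z*(6*8))+(3*(6*8)))+((z+3)*(9+x)))) -> (6+(((z*48)+(3*(6*8)))+((z+3)*(9+x))))
Apply DISTRIBUTE at RR (target: ((z+3)*(9+x))): (6+(((z*48)+(3*(6*8)))+((z+3)*(9+x)))) -> (6+(((z*48)+(3*(6*8)))+(((z+3)*9)+((z+3)*x))))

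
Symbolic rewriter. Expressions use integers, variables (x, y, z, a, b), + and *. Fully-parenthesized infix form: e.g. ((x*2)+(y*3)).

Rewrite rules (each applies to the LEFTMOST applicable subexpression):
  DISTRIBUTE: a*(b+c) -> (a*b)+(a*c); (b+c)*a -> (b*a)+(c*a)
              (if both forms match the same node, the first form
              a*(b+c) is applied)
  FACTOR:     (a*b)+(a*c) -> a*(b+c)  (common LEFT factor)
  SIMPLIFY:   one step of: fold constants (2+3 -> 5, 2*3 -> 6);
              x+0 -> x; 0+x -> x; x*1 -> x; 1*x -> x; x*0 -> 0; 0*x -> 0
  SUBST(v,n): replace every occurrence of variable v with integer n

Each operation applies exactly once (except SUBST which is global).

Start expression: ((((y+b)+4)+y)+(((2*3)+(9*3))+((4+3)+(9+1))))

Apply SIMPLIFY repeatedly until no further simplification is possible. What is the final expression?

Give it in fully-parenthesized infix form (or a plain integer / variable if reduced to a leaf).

Answer: ((((y+b)+4)+y)+50)

Derivation:
Start: ((((y+b)+4)+y)+(((2*3)+(9*3))+((4+3)+(9+1))))
Step 1: at RLL: (2*3) -> 6; overall: ((((y+b)+4)+y)+(((2*3)+(9*3))+((4+3)+(9+1)))) -> ((((y+b)+4)+y)+((6+(9*3))+((4+3)+(9+1))))
Step 2: at RLR: (9*3) -> 27; overall: ((((y+b)+4)+y)+((6+(9*3))+((4+3)+(9+1)))) -> ((((y+b)+4)+y)+((6+27)+((4+3)+(9+1))))
Step 3: at RL: (6+27) -> 33; overall: ((((y+b)+4)+y)+((6+27)+((4+3)+(9+1)))) -> ((((y+b)+4)+y)+(33+((4+3)+(9+1))))
Step 4: at RRL: (4+3) -> 7; overall: ((((y+b)+4)+y)+(33+((4+3)+(9+1)))) -> ((((y+b)+4)+y)+(33+(7+(9+1))))
Step 5: at RRR: (9+1) -> 10; overall: ((((y+b)+4)+y)+(33+(7+(9+1)))) -> ((((y+b)+4)+y)+(33+(7+10)))
Step 6: at RR: (7+10) -> 17; overall: ((((y+b)+4)+y)+(33+(7+10))) -> ((((y+b)+4)+y)+(33+17))
Step 7: at R: (33+17) -> 50; overall: ((((y+b)+4)+y)+(33+17)) -> ((((y+b)+4)+y)+50)
Fixed point: ((((y+b)+4)+y)+50)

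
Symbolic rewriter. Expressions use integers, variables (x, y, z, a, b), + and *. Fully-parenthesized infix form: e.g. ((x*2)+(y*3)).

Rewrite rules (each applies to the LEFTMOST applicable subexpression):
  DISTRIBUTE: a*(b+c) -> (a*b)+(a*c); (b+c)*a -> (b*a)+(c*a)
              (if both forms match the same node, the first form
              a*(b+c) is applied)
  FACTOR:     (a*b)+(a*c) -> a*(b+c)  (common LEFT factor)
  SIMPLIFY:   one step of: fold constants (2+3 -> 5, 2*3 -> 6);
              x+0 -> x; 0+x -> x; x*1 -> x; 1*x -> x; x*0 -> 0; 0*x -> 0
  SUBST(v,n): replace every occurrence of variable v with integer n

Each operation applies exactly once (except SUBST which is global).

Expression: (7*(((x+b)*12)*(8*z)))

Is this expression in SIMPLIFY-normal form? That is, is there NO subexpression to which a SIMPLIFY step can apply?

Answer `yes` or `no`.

Answer: yes

Derivation:
Expression: (7*(((x+b)*12)*(8*z)))
Scanning for simplifiable subexpressions (pre-order)...
  at root: (7*(((x+b)*12)*(8*z))) (not simplifiable)
  at R: (((x+b)*12)*(8*z)) (not simplifiable)
  at RL: ((x+b)*12) (not simplifiable)
  at RLL: (x+b) (not simplifiable)
  at RR: (8*z) (not simplifiable)
Result: no simplifiable subexpression found -> normal form.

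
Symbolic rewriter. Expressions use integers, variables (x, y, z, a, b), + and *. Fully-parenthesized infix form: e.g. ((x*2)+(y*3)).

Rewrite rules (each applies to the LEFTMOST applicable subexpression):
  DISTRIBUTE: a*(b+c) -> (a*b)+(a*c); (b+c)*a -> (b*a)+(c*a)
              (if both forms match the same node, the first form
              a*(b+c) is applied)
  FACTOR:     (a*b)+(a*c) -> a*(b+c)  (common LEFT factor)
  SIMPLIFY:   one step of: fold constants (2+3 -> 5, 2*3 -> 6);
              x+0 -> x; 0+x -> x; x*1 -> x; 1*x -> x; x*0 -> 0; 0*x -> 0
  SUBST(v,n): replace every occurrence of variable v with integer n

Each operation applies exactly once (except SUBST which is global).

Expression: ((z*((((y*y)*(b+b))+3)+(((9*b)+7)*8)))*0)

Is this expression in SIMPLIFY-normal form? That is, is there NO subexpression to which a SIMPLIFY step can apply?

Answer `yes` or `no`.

Expression: ((z*((((y*y)*(b+b))+3)+(((9*b)+7)*8)))*0)
Scanning for simplifiable subexpressions (pre-order)...
  at root: ((z*((((y*y)*(b+b))+3)+(((9*b)+7)*8)))*0) (SIMPLIFIABLE)
  at L: (z*((((y*y)*(b+b))+3)+(((9*b)+7)*8))) (not simplifiable)
  at LR: ((((y*y)*(b+b))+3)+(((9*b)+7)*8)) (not simplifiable)
  at LRL: (((y*y)*(b+b))+3) (not simplifiable)
  at LRLL: ((y*y)*(b+b)) (not simplifiable)
  at LRLLL: (y*y) (not simplifiable)
  at LRLLR: (b+b) (not simplifiable)
  at LRR: (((9*b)+7)*8) (not simplifiable)
  at LRRL: ((9*b)+7) (not simplifiable)
  at LRRLL: (9*b) (not simplifiable)
Found simplifiable subexpr at path root: ((z*((((y*y)*(b+b))+3)+(((9*b)+7)*8)))*0)
One SIMPLIFY step would give: 0
-> NOT in normal form.

Answer: no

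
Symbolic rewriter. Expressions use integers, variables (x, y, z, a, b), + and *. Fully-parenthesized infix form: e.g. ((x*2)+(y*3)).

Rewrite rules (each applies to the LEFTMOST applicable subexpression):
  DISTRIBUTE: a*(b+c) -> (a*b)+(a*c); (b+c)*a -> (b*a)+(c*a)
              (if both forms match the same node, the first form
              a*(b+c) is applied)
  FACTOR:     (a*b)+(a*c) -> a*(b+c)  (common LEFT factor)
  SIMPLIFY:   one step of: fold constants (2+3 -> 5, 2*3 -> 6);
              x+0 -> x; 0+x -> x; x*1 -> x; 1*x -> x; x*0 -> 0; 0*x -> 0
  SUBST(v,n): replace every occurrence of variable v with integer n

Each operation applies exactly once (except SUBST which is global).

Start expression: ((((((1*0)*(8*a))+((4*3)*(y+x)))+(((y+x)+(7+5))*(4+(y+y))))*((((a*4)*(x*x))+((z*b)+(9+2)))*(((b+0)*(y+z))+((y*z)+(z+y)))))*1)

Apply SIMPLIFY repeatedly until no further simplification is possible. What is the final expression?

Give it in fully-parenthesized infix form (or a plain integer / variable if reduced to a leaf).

Start: ((((((1*0)*(8*a))+((4*3)*(y+x)))+(((y+x)+(7+5))*(4+(y+y))))*((((a*4)*(x*x))+((z*b)+(9+2)))*(((b+0)*(y+z))+((y*z)+(z+y)))))*1)
Step 1: at root: ((((((1*0)*(8*a))+((4*3)*(y+x)))+(((y+x)+(7+5))*(4+(y+y))))*((((a*4)*(x*x))+((z*b)+(9+2)))*(((b+0)*(y+z))+((y*z)+(z+y)))))*1) -> (((((1*0)*(8*a))+((4*3)*(y+x)))+(((y+x)+(7+5))*(4+(y+y))))*((((a*4)*(x*x))+((z*b)+(9+2)))*(((b+0)*(y+z))+((y*z)+(z+y))))); overall: ((((((1*0)*(8*a))+((4*3)*(y+x)))+(((y+x)+(7+5))*(4+(y+y))))*((((a*4)*(x*x))+((z*b)+(9+2)))*(((b+0)*(y+z))+((y*z)+(z+y)))))*1) -> (((((1*0)*(8*a))+((4*3)*(y+x)))+(((y+x)+(7+5))*(4+(y+y))))*((((a*4)*(x*x))+((z*b)+(9+2)))*(((b+0)*(y+z))+((y*z)+(z+y)))))
Step 2: at LLLL: (1*0) -> 0; overall: (((((1*0)*(8*a))+((4*3)*(y+x)))+(((y+x)+(7+5))*(4+(y+y))))*((((a*4)*(x*x))+((z*b)+(9+2)))*(((b+0)*(y+z))+((y*z)+(z+y))))) -> ((((0*(8*a))+((4*3)*(y+x)))+(((y+x)+(7+5))*(4+(y+y))))*((((a*4)*(x*x))+((z*b)+(9+2)))*(((b+0)*(y+z))+((y*z)+(z+y)))))
Step 3: at LLL: (0*(8*a)) -> 0; overall: ((((0*(8*a))+((4*3)*(y+x)))+(((y+x)+(7+5))*(4+(y+y))))*((((a*4)*(x*x))+((z*b)+(9+2)))*(((b+0)*(y+z))+((y*z)+(z+y))))) -> (((0+((4*3)*(y+x)))+(((y+x)+(7+5))*(4+(y+y))))*((((a*4)*(x*x))+((z*b)+(9+2)))*(((b+0)*(y+z))+((y*z)+(z+y)))))
Step 4: at LL: (0+((4*3)*(y+x))) -> ((4*3)*(y+x)); overall: (((0+((4*3)*(y+x)))+(((y+x)+(7+5))*(4+(y+y))))*((((a*4)*(x*x))+((z*b)+(9+2)))*(((b+0)*(y+z))+((y*z)+(z+y))))) -> ((((4*3)*(y+x))+(((y+x)+(7+5))*(4+(y+y))))*((((a*4)*(x*x))+((z*b)+(9+2)))*(((b+0)*(y+z))+((y*z)+(z+y)))))
Step 5: at LLL: (4*3) -> 12; overall: ((((4*3)*(y+x))+(((y+x)+(7+5))*(4+(y+y))))*((((a*4)*(x*x))+((z*b)+(9+2)))*(((b+0)*(y+z))+((y*z)+(z+y))))) -> (((12*(y+x))+(((y+x)+(7+5))*(4+(y+y))))*((((a*4)*(x*x))+((z*b)+(9+2)))*(((b+0)*(y+z))+((y*z)+(z+y)))))
Step 6: at LRLR: (7+5) -> 12; overall: (((12*(y+x))+(((y+x)+(7+5))*(4+(y+y))))*((((a*4)*(x*x))+((z*b)+(9+2)))*(((b+0)*(y+z))+((y*z)+(z+y))))) -> (((12*(y+x))+(((y+x)+12)*(4+(y+y))))*((((a*4)*(x*x))+((z*b)+(9+2)))*(((b+0)*(y+z))+((y*z)+(z+y)))))
Step 7: at RLRR: (9+2) -> 11; overall: (((12*(y+x))+(((y+x)+12)*(4+(y+y))))*((((a*4)*(x*x))+((z*b)+(9+2)))*(((b+0)*(y+z))+((y*z)+(z+y))))) -> (((12*(y+x))+(((y+x)+12)*(4+(y+y))))*((((a*4)*(x*x))+((z*b)+11))*(((b+0)*(y+z))+((y*z)+(z+y)))))
Step 8: at RRLL: (b+0) -> b; overall: (((12*(y+x))+(((y+x)+12)*(4+(y+y))))*((((a*4)*(x*x))+((z*b)+11))*(((b+0)*(y+z))+((y*z)+(z+y))))) -> (((12*(y+x))+(((y+x)+12)*(4+(y+y))))*((((a*4)*(x*x))+((z*b)+11))*((b*(y+z))+((y*z)+(z+y)))))
Fixed point: (((12*(y+x))+(((y+x)+12)*(4+(y+y))))*((((a*4)*(x*x))+((z*b)+11))*((b*(y+z))+((y*z)+(z+y)))))

Answer: (((12*(y+x))+(((y+x)+12)*(4+(y+y))))*((((a*4)*(x*x))+((z*b)+11))*((b*(y+z))+((y*z)+(z+y)))))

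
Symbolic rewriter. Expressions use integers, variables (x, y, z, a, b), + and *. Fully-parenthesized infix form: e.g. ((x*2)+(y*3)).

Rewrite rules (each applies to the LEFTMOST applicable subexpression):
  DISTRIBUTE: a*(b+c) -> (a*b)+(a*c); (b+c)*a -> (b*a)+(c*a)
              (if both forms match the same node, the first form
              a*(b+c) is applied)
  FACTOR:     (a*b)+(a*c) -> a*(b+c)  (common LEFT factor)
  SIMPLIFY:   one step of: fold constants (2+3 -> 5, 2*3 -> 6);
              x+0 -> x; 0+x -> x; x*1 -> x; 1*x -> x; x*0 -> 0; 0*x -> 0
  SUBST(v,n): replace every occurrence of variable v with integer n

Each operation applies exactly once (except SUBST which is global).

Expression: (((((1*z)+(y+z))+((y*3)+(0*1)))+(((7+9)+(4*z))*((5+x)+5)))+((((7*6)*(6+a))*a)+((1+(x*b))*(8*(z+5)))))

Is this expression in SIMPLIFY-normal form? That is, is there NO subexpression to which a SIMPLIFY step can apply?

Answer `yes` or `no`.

Expression: (((((1*z)+(y+z))+((y*3)+(0*1)))+(((7+9)+(4*z))*((5+x)+5)))+((((7*6)*(6+a))*a)+((1+(x*b))*(8*(z+5)))))
Scanning for simplifiable subexpressions (pre-order)...
  at root: (((((1*z)+(y+z))+((y*3)+(0*1)))+(((7+9)+(4*z))*((5+x)+5)))+((((7*6)*(6+a))*a)+((1+(x*b))*(8*(z+5))))) (not simplifiable)
  at L: ((((1*z)+(y+z))+((y*3)+(0*1)))+(((7+9)+(4*z))*((5+x)+5))) (not simplifiable)
  at LL: (((1*z)+(y+z))+((y*3)+(0*1))) (not simplifiable)
  at LLL: ((1*z)+(y+z)) (not simplifiable)
  at LLLL: (1*z) (SIMPLIFIABLE)
  at LLLR: (y+z) (not simplifiable)
  at LLR: ((y*3)+(0*1)) (not simplifiable)
  at LLRL: (y*3) (not simplifiable)
  at LLRR: (0*1) (SIMPLIFIABLE)
  at LR: (((7+9)+(4*z))*((5+x)+5)) (not simplifiable)
  at LRL: ((7+9)+(4*z)) (not simplifiable)
  at LRLL: (7+9) (SIMPLIFIABLE)
  at LRLR: (4*z) (not simplifiable)
  at LRR: ((5+x)+5) (not simplifiable)
  at LRRL: (5+x) (not simplifiable)
  at R: ((((7*6)*(6+a))*a)+((1+(x*b))*(8*(z+5)))) (not simplifiable)
  at RL: (((7*6)*(6+a))*a) (not simplifiable)
  at RLL: ((7*6)*(6+a)) (not simplifiable)
  at RLLL: (7*6) (SIMPLIFIABLE)
  at RLLR: (6+a) (not simplifiable)
  at RR: ((1+(x*b))*(8*(z+5))) (not simplifiable)
  at RRL: (1+(x*b)) (not simplifiable)
  at RRLR: (x*b) (not simplifiable)
  at RRR: (8*(z+5)) (not simplifiable)
  at RRRR: (z+5) (not simplifiable)
Found simplifiable subexpr at path LLLL: (1*z)
One SIMPLIFY step would give: ((((z+(y+z))+((y*3)+(0*1)))+(((7+9)+(4*z))*((5+x)+5)))+((((7*6)*(6+a))*a)+((1+(x*b))*(8*(z+5)))))
-> NOT in normal form.

Answer: no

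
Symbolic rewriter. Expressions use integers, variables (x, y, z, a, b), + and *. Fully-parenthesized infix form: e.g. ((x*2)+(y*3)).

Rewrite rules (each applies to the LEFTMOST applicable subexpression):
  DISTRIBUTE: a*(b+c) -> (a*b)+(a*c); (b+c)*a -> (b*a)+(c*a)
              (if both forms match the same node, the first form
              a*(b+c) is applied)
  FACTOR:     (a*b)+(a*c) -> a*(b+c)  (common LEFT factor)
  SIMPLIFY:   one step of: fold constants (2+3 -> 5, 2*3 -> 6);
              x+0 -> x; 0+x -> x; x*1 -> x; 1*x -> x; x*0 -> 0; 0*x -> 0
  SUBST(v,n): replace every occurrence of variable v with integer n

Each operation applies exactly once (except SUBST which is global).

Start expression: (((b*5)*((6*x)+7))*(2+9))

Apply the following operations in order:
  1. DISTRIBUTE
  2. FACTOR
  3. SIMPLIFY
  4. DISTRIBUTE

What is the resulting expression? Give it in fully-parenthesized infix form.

Start: (((b*5)*((6*x)+7))*(2+9))
Apply DISTRIBUTE at root (target: (((b*5)*((6*x)+7))*(2+9))): (((b*5)*((6*x)+7))*(2+9)) -> ((((b*5)*((6*x)+7))*2)+(((b*5)*((6*x)+7))*9))
Apply FACTOR at root (target: ((((b*5)*((6*x)+7))*2)+(((b*5)*((6*x)+7))*9))): ((((b*5)*((6*x)+7))*2)+(((b*5)*((6*x)+7))*9)) -> (((b*5)*((6*x)+7))*(2+9))
Apply SIMPLIFY at R (target: (2+9)): (((b*5)*((6*x)+7))*(2+9)) -> (((b*5)*((6*x)+7))*11)
Apply DISTRIBUTE at L (target: ((b*5)*((6*x)+7))): (((b*5)*((6*x)+7))*11) -> ((((b*5)*(6*x))+((b*5)*7))*11)

Answer: ((((b*5)*(6*x))+((b*5)*7))*11)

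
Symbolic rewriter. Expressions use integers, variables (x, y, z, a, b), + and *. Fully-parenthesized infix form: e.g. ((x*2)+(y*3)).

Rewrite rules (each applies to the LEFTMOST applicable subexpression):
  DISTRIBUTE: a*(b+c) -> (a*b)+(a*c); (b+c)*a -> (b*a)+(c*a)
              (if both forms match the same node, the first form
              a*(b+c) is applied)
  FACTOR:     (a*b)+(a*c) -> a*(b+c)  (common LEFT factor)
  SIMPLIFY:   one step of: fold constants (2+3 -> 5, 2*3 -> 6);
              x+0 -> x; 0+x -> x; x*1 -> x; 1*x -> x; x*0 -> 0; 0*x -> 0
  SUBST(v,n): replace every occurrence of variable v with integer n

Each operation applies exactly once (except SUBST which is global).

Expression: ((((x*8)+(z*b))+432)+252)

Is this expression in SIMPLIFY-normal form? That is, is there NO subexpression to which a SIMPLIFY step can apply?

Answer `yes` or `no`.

Answer: yes

Derivation:
Expression: ((((x*8)+(z*b))+432)+252)
Scanning for simplifiable subexpressions (pre-order)...
  at root: ((((x*8)+(z*b))+432)+252) (not simplifiable)
  at L: (((x*8)+(z*b))+432) (not simplifiable)
  at LL: ((x*8)+(z*b)) (not simplifiable)
  at LLL: (x*8) (not simplifiable)
  at LLR: (z*b) (not simplifiable)
Result: no simplifiable subexpression found -> normal form.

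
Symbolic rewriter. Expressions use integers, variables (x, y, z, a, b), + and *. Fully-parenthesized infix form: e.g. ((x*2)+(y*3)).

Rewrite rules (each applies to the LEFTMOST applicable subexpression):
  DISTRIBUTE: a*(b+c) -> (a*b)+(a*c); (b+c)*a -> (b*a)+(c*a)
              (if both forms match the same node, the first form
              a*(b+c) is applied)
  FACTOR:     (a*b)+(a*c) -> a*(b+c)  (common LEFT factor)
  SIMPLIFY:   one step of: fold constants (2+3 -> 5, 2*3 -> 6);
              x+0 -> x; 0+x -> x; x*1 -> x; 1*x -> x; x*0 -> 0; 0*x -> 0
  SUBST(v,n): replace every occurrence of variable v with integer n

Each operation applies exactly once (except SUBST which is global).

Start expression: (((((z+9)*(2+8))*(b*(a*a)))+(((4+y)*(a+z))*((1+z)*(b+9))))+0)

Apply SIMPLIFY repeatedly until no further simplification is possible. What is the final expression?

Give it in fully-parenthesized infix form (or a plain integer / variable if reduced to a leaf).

Start: (((((z+9)*(2+8))*(b*(a*a)))+(((4+y)*(a+z))*((1+z)*(b+9))))+0)
Step 1: at root: (((((z+9)*(2+8))*(b*(a*a)))+(((4+y)*(a+z))*((1+z)*(b+9))))+0) -> ((((z+9)*(2+8))*(b*(a*a)))+(((4+y)*(a+z))*((1+z)*(b+9)))); overall: (((((z+9)*(2+8))*(b*(a*a)))+(((4+y)*(a+z))*((1+z)*(b+9))))+0) -> ((((z+9)*(2+8))*(b*(a*a)))+(((4+y)*(a+z))*((1+z)*(b+9))))
Step 2: at LLR: (2+8) -> 10; overall: ((((z+9)*(2+8))*(b*(a*a)))+(((4+y)*(a+z))*((1+z)*(b+9)))) -> ((((z+9)*10)*(b*(a*a)))+(((4+y)*(a+z))*((1+z)*(b+9))))
Fixed point: ((((z+9)*10)*(b*(a*a)))+(((4+y)*(a+z))*((1+z)*(b+9))))

Answer: ((((z+9)*10)*(b*(a*a)))+(((4+y)*(a+z))*((1+z)*(b+9))))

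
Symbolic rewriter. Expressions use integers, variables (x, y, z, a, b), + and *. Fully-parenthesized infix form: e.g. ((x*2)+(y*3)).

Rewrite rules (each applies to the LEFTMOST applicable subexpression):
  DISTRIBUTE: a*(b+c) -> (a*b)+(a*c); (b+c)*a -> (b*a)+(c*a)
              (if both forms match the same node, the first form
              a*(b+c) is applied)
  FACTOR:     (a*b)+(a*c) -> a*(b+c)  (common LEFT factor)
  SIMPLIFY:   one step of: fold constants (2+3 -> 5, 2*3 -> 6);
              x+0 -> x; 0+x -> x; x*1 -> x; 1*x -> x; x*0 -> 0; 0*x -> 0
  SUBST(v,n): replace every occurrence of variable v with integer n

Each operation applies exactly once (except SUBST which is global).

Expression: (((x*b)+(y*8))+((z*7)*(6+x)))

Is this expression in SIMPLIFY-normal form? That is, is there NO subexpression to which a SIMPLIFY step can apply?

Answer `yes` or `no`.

Answer: yes

Derivation:
Expression: (((x*b)+(y*8))+((z*7)*(6+x)))
Scanning for simplifiable subexpressions (pre-order)...
  at root: (((x*b)+(y*8))+((z*7)*(6+x))) (not simplifiable)
  at L: ((x*b)+(y*8)) (not simplifiable)
  at LL: (x*b) (not simplifiable)
  at LR: (y*8) (not simplifiable)
  at R: ((z*7)*(6+x)) (not simplifiable)
  at RL: (z*7) (not simplifiable)
  at RR: (6+x) (not simplifiable)
Result: no simplifiable subexpression found -> normal form.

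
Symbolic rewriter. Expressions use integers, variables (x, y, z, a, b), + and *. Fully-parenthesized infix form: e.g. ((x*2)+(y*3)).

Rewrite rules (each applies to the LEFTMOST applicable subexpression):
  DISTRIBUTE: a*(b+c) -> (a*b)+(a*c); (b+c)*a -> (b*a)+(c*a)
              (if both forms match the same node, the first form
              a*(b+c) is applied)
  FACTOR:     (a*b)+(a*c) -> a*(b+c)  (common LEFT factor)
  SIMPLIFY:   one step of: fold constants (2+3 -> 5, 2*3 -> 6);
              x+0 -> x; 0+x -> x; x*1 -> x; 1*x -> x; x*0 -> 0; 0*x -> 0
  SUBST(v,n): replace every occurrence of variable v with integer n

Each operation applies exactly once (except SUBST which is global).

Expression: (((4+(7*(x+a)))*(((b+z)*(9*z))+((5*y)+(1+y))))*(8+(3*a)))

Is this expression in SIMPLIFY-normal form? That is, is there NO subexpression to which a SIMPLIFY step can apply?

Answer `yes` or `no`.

Expression: (((4+(7*(x+a)))*(((b+z)*(9*z))+((5*y)+(1+y))))*(8+(3*a)))
Scanning for simplifiable subexpressions (pre-order)...
  at root: (((4+(7*(x+a)))*(((b+z)*(9*z))+((5*y)+(1+y))))*(8+(3*a))) (not simplifiable)
  at L: ((4+(7*(x+a)))*(((b+z)*(9*z))+((5*y)+(1+y)))) (not simplifiable)
  at LL: (4+(7*(x+a))) (not simplifiable)
  at LLR: (7*(x+a)) (not simplifiable)
  at LLRR: (x+a) (not simplifiable)
  at LR: (((b+z)*(9*z))+((5*y)+(1+y))) (not simplifiable)
  at LRL: ((b+z)*(9*z)) (not simplifiable)
  at LRLL: (b+z) (not simplifiable)
  at LRLR: (9*z) (not simplifiable)
  at LRR: ((5*y)+(1+y)) (not simplifiable)
  at LRRL: (5*y) (not simplifiable)
  at LRRR: (1+y) (not simplifiable)
  at R: (8+(3*a)) (not simplifiable)
  at RR: (3*a) (not simplifiable)
Result: no simplifiable subexpression found -> normal form.

Answer: yes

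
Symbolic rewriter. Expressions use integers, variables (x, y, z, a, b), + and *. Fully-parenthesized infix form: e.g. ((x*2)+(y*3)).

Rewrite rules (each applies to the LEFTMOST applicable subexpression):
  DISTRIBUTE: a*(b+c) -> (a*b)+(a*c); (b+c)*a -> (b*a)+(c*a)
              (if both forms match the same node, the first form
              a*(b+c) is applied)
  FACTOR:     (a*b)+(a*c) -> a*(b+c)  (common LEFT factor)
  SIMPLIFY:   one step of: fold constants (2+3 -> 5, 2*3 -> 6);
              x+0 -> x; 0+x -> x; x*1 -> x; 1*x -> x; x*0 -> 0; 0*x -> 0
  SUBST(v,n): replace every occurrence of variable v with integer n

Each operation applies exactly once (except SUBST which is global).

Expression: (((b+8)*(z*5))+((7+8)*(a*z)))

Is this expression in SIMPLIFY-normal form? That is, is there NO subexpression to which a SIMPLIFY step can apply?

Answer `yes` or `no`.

Answer: no

Derivation:
Expression: (((b+8)*(z*5))+((7+8)*(a*z)))
Scanning for simplifiable subexpressions (pre-order)...
  at root: (((b+8)*(z*5))+((7+8)*(a*z))) (not simplifiable)
  at L: ((b+8)*(z*5)) (not simplifiable)
  at LL: (b+8) (not simplifiable)
  at LR: (z*5) (not simplifiable)
  at R: ((7+8)*(a*z)) (not simplifiable)
  at RL: (7+8) (SIMPLIFIABLE)
  at RR: (a*z) (not simplifiable)
Found simplifiable subexpr at path RL: (7+8)
One SIMPLIFY step would give: (((b+8)*(z*5))+(15*(a*z)))
-> NOT in normal form.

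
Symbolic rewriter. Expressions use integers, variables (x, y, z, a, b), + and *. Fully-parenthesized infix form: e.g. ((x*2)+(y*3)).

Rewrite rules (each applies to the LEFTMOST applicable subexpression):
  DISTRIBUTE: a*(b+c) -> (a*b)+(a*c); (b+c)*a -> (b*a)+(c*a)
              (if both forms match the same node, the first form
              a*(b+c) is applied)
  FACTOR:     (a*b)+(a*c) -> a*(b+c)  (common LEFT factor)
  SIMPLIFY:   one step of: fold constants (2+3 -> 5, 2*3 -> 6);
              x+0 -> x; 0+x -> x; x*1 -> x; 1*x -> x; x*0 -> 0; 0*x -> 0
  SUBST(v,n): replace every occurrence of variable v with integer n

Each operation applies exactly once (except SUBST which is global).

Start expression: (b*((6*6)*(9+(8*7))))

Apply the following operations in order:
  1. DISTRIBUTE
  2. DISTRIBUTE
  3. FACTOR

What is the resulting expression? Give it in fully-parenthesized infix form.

Start: (b*((6*6)*(9+(8*7))))
Apply DISTRIBUTE at R (target: ((6*6)*(9+(8*7)))): (b*((6*6)*(9+(8*7)))) -> (b*(((6*6)*9)+((6*6)*(8*7))))
Apply DISTRIBUTE at root (target: (b*(((6*6)*9)+((6*6)*(8*7))))): (b*(((6*6)*9)+((6*6)*(8*7)))) -> ((b*((6*6)*9))+(b*((6*6)*(8*7))))
Apply FACTOR at root (target: ((b*((6*6)*9))+(b*((6*6)*(8*7))))): ((b*((6*6)*9))+(b*((6*6)*(8*7)))) -> (b*(((6*6)*9)+((6*6)*(8*7))))

Answer: (b*(((6*6)*9)+((6*6)*(8*7))))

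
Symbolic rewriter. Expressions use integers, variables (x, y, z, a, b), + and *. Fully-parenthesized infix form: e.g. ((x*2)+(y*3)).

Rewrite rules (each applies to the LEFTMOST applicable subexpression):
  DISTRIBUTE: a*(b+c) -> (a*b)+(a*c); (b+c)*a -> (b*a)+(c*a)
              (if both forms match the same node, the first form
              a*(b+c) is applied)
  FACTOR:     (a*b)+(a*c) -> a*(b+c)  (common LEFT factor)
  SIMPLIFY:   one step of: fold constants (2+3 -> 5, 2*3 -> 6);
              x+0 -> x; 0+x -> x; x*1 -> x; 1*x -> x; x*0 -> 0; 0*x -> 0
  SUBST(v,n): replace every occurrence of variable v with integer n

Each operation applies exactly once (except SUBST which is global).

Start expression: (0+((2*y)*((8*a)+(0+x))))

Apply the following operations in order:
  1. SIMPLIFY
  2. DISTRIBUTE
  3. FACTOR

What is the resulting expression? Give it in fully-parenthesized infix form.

Start: (0+((2*y)*((8*a)+(0+x))))
Apply SIMPLIFY at root (target: (0+((2*y)*((8*a)+(0+x))))): (0+((2*y)*((8*a)+(0+x)))) -> ((2*y)*((8*a)+(0+x)))
Apply DISTRIBUTE at root (target: ((2*y)*((8*a)+(0+x)))): ((2*y)*((8*a)+(0+x))) -> (((2*y)*(8*a))+((2*y)*(0+x)))
Apply FACTOR at root (target: (((2*y)*(8*a))+((2*y)*(0+x)))): (((2*y)*(8*a))+((2*y)*(0+x))) -> ((2*y)*((8*a)+(0+x)))

Answer: ((2*y)*((8*a)+(0+x)))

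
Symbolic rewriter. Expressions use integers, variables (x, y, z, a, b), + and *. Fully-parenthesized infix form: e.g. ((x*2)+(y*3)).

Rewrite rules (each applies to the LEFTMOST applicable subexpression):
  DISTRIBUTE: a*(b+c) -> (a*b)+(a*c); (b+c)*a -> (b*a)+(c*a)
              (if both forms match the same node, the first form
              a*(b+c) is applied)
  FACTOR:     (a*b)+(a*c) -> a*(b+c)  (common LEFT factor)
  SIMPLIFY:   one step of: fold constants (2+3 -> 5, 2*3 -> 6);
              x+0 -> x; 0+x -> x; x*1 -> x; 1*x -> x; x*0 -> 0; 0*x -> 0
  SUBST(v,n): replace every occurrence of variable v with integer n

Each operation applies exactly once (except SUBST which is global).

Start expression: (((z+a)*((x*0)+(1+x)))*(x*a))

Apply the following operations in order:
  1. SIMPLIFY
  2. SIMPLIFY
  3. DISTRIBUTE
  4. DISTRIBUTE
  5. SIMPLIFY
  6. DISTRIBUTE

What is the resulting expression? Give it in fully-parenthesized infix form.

Start: (((z+a)*((x*0)+(1+x)))*(x*a))
Apply SIMPLIFY at LRL (target: (x*0)): (((z+a)*((x*0)+(1+x)))*(x*a)) -> (((z+a)*(0+(1+x)))*(x*a))
Apply SIMPLIFY at LR (target: (0+(1+x))): (((z+a)*(0+(1+x)))*(x*a)) -> (((z+a)*(1+x))*(x*a))
Apply DISTRIBUTE at L (target: ((z+a)*(1+x))): (((z+a)*(1+x))*(x*a)) -> ((((z+a)*1)+((z+a)*x))*(x*a))
Apply DISTRIBUTE at root (target: ((((z+a)*1)+((z+a)*x))*(x*a))): ((((z+a)*1)+((z+a)*x))*(x*a)) -> ((((z+a)*1)*(x*a))+(((z+a)*x)*(x*a)))
Apply SIMPLIFY at LL (target: ((z+a)*1)): ((((z+a)*1)*(x*a))+(((z+a)*x)*(x*a))) -> (((z+a)*(x*a))+(((z+a)*x)*(x*a)))
Apply DISTRIBUTE at L (target: ((z+a)*(x*a))): (((z+a)*(x*a))+(((z+a)*x)*(x*a))) -> (((z*(x*a))+(a*(x*a)))+(((z+a)*x)*(x*a)))

Answer: (((z*(x*a))+(a*(x*a)))+(((z+a)*x)*(x*a)))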